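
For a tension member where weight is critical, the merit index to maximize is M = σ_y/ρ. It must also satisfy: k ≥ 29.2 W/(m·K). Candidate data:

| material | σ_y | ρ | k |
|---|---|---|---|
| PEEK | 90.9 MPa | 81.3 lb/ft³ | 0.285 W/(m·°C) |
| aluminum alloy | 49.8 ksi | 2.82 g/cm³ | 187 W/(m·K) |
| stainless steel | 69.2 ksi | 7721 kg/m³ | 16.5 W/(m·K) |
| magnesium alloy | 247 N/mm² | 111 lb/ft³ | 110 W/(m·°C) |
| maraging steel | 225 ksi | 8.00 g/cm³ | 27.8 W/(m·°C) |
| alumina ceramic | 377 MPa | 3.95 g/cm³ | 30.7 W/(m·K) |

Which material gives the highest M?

Screen on constraints: k ≥ 29.2 W/(m·K). Survivors: aluminum alloy, magnesium alloy, alumina ceramic.
Normalizing units and computing the index:
  aluminum alloy: σ_y = 343.4 MPa, ρ = 2820 kg/m³
  magnesium alloy: σ_y = 247.0 MPa, ρ = 1778 kg/m³
  alumina ceramic: σ_y = 377.0 MPa, ρ = 3950 kg/m³
  magnesium alloy: M = 139 kN·m/kg
  aluminum alloy: M = 122 kN·m/kg
  alumina ceramic: M = 95.4 kN·m/kg
The maximum is for magnesium alloy.

magnesium alloy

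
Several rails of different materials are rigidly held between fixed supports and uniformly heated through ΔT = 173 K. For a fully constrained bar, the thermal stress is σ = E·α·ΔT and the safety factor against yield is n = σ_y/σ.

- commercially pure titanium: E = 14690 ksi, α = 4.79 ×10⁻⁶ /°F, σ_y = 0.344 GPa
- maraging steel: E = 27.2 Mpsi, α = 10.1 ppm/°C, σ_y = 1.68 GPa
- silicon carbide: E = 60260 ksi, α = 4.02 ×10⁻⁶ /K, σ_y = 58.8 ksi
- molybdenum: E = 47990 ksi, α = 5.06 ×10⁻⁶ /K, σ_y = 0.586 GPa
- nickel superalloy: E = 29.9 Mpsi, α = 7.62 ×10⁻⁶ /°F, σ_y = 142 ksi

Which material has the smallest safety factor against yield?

silicon carbide

In consistent units (E in GPa, α in ×10⁻⁶/K, σ_y in MPa):
  commercially pure titanium: E = 101.3, α = 8.62, σ_y = 344.0 → σ = 151 MPa, n = 2.28
  maraging steel: E = 187.5, α = 10.1, σ_y = 1680 → σ = 328 MPa, n = 5.13
  silicon carbide: E = 415.5, α = 4.02, σ_y = 405.4 → σ = 289 MPa, n = 1.40
  molybdenum: E = 330.9, α = 5.06, σ_y = 586.0 → σ = 290 MPa, n = 2.02
  nickel superalloy: E = 206.2, α = 13.7, σ_y = 979.1 → σ = 489 MPa, n = 2.00
Silicon carbide has the lowest safety factor, n = 1.40.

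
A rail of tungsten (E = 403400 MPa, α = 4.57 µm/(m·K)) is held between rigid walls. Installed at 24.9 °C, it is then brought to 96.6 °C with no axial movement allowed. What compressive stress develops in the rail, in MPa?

132 MPa

E = 403400 MPa = 403.4 GPa.
ΔT = 71.70 K. Constrained thermal stress σ = E·α·ΔT = 403.4×10³ MPa × 4.57×10⁻⁶ × 71.70 = 132 MPa (compressive).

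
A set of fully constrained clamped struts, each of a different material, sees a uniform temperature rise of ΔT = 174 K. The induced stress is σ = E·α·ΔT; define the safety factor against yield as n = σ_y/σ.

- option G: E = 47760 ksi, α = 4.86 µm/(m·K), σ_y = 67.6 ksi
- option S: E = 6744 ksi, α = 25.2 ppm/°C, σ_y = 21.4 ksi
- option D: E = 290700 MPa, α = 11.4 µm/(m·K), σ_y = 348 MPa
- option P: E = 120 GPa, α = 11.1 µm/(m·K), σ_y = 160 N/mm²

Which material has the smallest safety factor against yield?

option D

Converting E to GPa, α to ×10⁻⁶/K, σ_y to MPa, then σ and n for each:
  option G: E = 329.3, α = 4.86, σ_y = 466.1 → σ = 278 MPa, n = 1.67
  option S: E = 46.50, α = 25.2, σ_y = 147.5 → σ = 204 MPa, n = 0.724
  option D: E = 290.7, α = 11.4, σ_y = 348.0 → σ = 577 MPa, n = 0.604
  option P: E = 120.0, α = 11.1, σ_y = 160.0 → σ = 232 MPa, n = 0.690
Smallest n: option D with n = 0.604.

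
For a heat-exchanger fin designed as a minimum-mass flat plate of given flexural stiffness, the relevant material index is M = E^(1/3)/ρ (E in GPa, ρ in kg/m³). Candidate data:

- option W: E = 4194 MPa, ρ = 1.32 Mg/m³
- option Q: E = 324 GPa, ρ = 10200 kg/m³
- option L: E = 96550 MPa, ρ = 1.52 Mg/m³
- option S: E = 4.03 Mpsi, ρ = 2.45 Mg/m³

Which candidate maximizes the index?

After converting to SI:
  option W: E = 4.194 GPa, ρ = 1320 kg/m³
  option Q: E = 324.0 GPa, ρ = 10200 kg/m³
  option L: E = 96.55 GPa, ρ = 1520 kg/m³
  option S: E = 27.79 GPa, ρ = 2450 kg/m³
  option L: M = 3.02×10⁻³
  option S: M = 1.24×10⁻³
  option W: M = 1.22×10⁻³
  option Q: M = 0.673×10⁻³
The maximum is for option L.

option L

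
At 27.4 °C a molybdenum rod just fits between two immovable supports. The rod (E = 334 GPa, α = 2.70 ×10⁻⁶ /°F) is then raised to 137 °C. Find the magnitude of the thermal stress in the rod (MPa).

178 MPa

α = 2.70×10⁻⁶/°F × 9/5 = 4.86×10⁻⁶/K.
ΔT = 109.6 K. Constrained thermal stress σ = E·α·ΔT = 334.0×10³ MPa × 4.86×10⁻⁶ × 109.6 = 178 MPa (compressive).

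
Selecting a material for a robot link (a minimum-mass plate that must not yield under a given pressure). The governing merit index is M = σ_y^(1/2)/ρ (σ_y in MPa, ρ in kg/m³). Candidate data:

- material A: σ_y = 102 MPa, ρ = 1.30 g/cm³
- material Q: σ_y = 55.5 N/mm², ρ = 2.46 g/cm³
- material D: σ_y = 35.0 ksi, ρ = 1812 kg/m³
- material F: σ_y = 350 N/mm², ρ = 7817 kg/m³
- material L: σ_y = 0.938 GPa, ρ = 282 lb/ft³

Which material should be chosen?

material D

Putting every candidate on a common basis:
  material A: σ_y = 102.0 MPa, ρ = 1300 kg/m³
  material Q: σ_y = 55.50 MPa, ρ = 2460 kg/m³
  material D: σ_y = 241.3 MPa, ρ = 1812 kg/m³
  material F: σ_y = 350.0 MPa, ρ = 7817 kg/m³
  material L: σ_y = 938.0 MPa, ρ = 4517 kg/m³
  material D: M = 8.57×10⁻³
  material A: M = 7.77×10⁻³
  material L: M = 6.78×10⁻³
  material Q: M = 3.03×10⁻³
  material F: M = 2.39×10⁻³
The maximum is for material D.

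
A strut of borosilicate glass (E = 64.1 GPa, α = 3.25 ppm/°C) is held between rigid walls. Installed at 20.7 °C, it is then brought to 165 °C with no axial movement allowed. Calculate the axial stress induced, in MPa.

30.1 MPa

ΔT = 144.3 K. Constrained thermal stress σ = E·α·ΔT = 64.10×10³ MPa × 3.25×10⁻⁶ × 144.3 = 30.1 MPa (compressive).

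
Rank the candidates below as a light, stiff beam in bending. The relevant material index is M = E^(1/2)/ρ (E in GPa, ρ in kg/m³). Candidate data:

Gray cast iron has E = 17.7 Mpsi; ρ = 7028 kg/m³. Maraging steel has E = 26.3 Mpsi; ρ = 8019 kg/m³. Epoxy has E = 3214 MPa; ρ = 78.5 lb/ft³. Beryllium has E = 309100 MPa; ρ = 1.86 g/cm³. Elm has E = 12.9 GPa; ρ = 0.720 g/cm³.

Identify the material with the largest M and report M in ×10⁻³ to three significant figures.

beryllium, M = 9.45×10⁻³

In SI units:
  gray cast iron: E = 122.0 GPa, ρ = 7028 kg/m³
  maraging steel: E = 181.3 GPa, ρ = 8019 kg/m³
  epoxy: E = 3.214 GPa, ρ = 1257 kg/m³
  beryllium: E = 309.1 GPa, ρ = 1860 kg/m³
  elm: E = 12.90 GPa, ρ = 720.0 kg/m³
  beryllium: M = 9.45×10⁻³
  elm: M = 4.99×10⁻³
  maraging steel: M = 1.68×10⁻³
  gray cast iron: M = 1.57×10⁻³
  epoxy: M = 1.43×10⁻³
Beryllium ranks first.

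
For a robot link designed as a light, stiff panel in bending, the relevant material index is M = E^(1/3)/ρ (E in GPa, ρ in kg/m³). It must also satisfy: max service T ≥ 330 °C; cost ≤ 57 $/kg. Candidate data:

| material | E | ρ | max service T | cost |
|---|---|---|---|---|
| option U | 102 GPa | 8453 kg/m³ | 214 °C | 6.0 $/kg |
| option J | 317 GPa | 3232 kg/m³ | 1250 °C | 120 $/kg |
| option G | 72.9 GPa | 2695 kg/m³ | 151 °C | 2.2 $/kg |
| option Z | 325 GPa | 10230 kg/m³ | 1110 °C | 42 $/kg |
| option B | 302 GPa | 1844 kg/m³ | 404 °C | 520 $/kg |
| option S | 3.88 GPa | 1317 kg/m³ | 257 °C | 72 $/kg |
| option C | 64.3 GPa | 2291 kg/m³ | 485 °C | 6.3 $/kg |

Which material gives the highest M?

option C

Screen on constraints: max service T ≥ 330 °C; cost ≤ 57 $/kg. Survivors: option Z, option C.
Evaluate M for each candidate:
  option C: M = 1.75×10⁻³
  option Z: M = 0.672×10⁻³
The maximum is for option C.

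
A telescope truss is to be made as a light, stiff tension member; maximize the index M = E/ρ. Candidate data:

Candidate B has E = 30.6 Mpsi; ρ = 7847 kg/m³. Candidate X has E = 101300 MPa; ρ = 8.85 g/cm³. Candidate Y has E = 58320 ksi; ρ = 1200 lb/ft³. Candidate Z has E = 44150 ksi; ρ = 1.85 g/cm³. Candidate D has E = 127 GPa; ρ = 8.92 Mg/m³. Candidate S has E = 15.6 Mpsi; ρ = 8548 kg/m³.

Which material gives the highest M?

candidate Z

In SI units:
  candidate B: E = 211.0 GPa, ρ = 7847 kg/m³
  candidate X: E = 101.3 GPa, ρ = 8850 kg/m³
  candidate Y: E = 402.1 GPa, ρ = 19220 kg/m³
  candidate Z: E = 304.4 GPa, ρ = 1850 kg/m³
  candidate D: E = 127.0 GPa, ρ = 8920 kg/m³
  candidate S: E = 107.6 GPa, ρ = 8548 kg/m³
  candidate Z: M = 165 MN·m/kg
  candidate B: M = 26.9 MN·m/kg
  candidate Y: M = 20.9 MN·m/kg
  candidate D: M = 14.2 MN·m/kg
  candidate S: M = 12.6 MN·m/kg
  candidate X: M = 11.4 MN·m/kg
The maximum is for candidate Z.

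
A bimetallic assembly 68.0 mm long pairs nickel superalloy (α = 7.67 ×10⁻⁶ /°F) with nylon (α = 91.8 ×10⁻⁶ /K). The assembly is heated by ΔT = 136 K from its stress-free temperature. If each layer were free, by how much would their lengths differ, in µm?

721 µm

nickel superalloy: α = 7.67×10⁻⁶/°F × 9/5 = 13.8×10⁻⁶/K.
Δα = |13.8 − 91.8|×10⁻⁶/K = 78.0×10⁻⁶/K.
ΔL_mismatch = Δα·L·ΔT = 78.0×10⁻⁶ × 68.0 mm × 136.0 K = 721 µm.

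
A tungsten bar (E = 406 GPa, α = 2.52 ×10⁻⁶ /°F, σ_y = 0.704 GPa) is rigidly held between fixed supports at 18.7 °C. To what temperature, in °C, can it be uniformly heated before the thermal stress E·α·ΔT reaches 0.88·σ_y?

α = 2.52×10⁻⁶/°F × 9/5 = 4.54×10⁻⁶/K.
σ_y = 0.704 GPa = 704.0 MPa.
E·α·ΔT = 619.5 MPa ⇒ ΔT = 619.5 / (406.0×10³ × 4.54×10⁻⁶) = 336.4 K.
T = 18.7 + 336.4 = 355.1 °C.

355 °C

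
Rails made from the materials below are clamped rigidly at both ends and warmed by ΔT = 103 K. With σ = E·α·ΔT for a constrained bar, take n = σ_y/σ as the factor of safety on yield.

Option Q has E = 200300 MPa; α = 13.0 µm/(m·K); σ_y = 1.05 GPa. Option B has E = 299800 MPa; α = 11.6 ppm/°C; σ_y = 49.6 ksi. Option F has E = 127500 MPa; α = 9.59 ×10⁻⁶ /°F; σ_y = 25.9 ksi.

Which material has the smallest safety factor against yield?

In consistent units (E in GPa, α in ×10⁻⁶/K, σ_y in MPa):
  option Q: E = 200.3, α = 13.0, σ_y = 1050 → σ = 268 MPa, n = 3.91
  option B: E = 299.8, α = 11.6, σ_y = 342.0 → σ = 358 MPa, n = 0.955
  option F: E = 127.5, α = 17.3, σ_y = 178.6 → σ = 227 MPa, n = 0.788
The minimum is option F at n = 0.788.

option F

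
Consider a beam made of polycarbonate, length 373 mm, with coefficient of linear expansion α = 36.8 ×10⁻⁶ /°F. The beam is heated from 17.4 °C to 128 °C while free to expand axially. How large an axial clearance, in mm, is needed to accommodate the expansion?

2.73 mm

Convert α: 36.8×10⁻⁶/°F × (9/5) = 66.2×10⁻⁶/K.
ΔT = 128 − 17.4 = 110.6 K.
ΔL = α·L₀·ΔT = 66.2×10⁻⁶ × 373 mm × 110.6 K = 2.73 mm.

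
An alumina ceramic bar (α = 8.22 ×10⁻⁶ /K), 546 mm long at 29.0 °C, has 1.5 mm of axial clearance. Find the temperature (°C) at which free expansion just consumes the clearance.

363 °C

α·L₀·ΔT = 1.5 mm ⇒ ΔT = 1.5 / (8.22×10⁻⁶ × 546.0) = 334.2 K.
T = 29.0 + 334.2 = 363.2 °C.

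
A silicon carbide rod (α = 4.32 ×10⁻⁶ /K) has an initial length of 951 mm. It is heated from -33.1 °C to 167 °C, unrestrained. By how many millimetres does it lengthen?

ΔT = 167 − (-33.1) = 200.1 K.
ΔL = α·L₀·ΔT = 4.32×10⁻⁶ × 951 mm × 200.1 K = 0.822 mm.

0.822 mm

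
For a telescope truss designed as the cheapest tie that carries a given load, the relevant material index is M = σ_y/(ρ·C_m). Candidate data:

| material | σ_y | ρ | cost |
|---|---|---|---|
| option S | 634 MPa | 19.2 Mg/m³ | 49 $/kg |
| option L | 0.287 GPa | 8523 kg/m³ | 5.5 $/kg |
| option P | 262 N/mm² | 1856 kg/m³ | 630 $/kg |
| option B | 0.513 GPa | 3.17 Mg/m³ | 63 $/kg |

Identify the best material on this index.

Normalizing units and computing the index:
  option S: σ_y = 634.0 MPa, ρ = 19200 kg/m³, cost = 49.00 $/kg
  option L: σ_y = 287.0 MPa, ρ = 8523 kg/m³, cost = 5.500 $/kg
  option P: σ_y = 262.0 MPa, ρ = 1856 kg/m³, cost = 630.0 $/kg
  option B: σ_y = 513.0 MPa, ρ = 3170 kg/m³, cost = 63.00 $/kg
  option L: M = 6.12 kN·m per $
  option B: M = 2.57 kN·m per $
  option S: M = 0.674 kN·m per $
  option P: M = 0.224 kN·m per $
The maximum is for option L.

option L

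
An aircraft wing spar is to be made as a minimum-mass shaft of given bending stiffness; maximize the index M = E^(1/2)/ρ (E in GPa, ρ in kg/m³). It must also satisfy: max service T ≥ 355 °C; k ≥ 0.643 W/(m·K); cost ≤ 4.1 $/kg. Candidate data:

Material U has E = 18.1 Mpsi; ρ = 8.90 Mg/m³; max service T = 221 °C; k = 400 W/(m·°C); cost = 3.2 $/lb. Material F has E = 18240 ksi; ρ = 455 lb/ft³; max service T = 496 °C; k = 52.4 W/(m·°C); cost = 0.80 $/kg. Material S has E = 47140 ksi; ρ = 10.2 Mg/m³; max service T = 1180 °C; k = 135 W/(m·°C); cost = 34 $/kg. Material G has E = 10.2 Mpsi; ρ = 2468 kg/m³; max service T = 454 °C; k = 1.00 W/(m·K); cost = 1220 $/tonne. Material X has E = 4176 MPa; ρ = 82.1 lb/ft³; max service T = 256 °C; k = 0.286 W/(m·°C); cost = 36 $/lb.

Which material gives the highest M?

Screen on constraints: max service T ≥ 355 °C; k ≥ 0.643 W/(m·K); cost ≤ 4.1 $/kg. Survivors: material F, material G.
In SI units:
  material F: E = 125.8 GPa, ρ = 7288 kg/m³
  material G: E = 70.33 GPa, ρ = 2468 kg/m³
  material G: M = 3.40×10⁻³
  material F: M = 1.54×10⁻³
Material G has the largest M.

material G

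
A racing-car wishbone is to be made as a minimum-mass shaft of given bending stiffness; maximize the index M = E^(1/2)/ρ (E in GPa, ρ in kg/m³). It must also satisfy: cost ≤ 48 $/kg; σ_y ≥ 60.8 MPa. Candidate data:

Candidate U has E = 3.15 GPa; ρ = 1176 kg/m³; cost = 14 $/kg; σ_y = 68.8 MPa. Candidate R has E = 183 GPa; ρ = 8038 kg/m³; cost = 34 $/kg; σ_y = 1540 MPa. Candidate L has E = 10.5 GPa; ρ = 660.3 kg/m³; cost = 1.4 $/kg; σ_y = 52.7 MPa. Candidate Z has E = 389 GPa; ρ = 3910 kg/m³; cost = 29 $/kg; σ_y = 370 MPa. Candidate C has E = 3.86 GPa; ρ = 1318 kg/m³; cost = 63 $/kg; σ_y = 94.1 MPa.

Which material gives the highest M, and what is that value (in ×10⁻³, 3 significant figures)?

candidate Z, M = 5.04×10⁻³

Screen on constraints: cost ≤ 48 $/kg; σ_y ≥ 60.8 MPa. Survivors: candidate U, candidate R, candidate Z.
Per-candidate index values:
  candidate Z: M = 5.04×10⁻³
  candidate R: M = 1.68×10⁻³
  candidate U: M = 1.51×10⁻³
The maximum is for candidate Z.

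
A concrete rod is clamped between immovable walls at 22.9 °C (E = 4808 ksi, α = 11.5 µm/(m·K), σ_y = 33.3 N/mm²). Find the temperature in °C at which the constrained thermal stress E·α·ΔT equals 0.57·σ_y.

E = 4808 ksi = 33.15 GPa.
σ_y = 33.3 N/mm² = 33.30 MPa.
E·α·ΔT = 18.98 MPa ⇒ ΔT = 18.98 / (33.15×10³ × 11.5×10⁻⁶) = 49.79 K.
T = 22.9 + 49.79 = 72.69 °C.

72.7 °C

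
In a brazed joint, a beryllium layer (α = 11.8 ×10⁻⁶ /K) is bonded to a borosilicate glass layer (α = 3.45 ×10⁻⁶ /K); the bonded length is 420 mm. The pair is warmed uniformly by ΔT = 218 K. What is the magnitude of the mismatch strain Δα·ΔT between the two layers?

Δα = |11.8 − 3.45|×10⁻⁶/K = 8.35×10⁻⁶/K.
Mismatch strain = Δα·ΔT = 8.35×10⁻⁶ × 218.0 = 1.82×10⁻³.

1.82×10⁻³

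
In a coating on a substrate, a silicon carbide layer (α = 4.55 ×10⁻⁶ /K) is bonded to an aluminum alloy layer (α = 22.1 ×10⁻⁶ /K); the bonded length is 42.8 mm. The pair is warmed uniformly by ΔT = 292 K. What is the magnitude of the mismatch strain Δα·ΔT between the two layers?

5.12×10⁻³

Δα = |4.55 − 22.1|×10⁻⁶/K = 17.6×10⁻⁶/K.
Mismatch strain = Δα·ΔT = 17.6×10⁻⁶ × 292.0 = 5.12×10⁻³.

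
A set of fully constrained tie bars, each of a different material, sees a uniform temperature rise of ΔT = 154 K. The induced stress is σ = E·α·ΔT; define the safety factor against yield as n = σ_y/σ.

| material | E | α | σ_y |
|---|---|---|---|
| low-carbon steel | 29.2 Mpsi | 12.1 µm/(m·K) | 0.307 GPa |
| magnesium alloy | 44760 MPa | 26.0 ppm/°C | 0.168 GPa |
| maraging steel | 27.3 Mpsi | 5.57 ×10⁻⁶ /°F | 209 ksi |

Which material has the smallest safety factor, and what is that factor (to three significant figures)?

In consistent units (E in GPa, α in ×10⁻⁶/K, σ_y in MPa):
  low-carbon steel: E = 201.3, α = 12.1, σ_y = 307.0 → σ = 375 MPa, n = 0.818
  magnesium alloy: E = 44.76, α = 26.0, σ_y = 168.0 → σ = 179 MPa, n = 0.937
  maraging steel: E = 188.2, α = 10.0, σ_y = 1441 → σ = 291 MPa, n = 4.96
Smallest n: low-carbon steel with n = 0.818.

low-carbon steel, n = 0.818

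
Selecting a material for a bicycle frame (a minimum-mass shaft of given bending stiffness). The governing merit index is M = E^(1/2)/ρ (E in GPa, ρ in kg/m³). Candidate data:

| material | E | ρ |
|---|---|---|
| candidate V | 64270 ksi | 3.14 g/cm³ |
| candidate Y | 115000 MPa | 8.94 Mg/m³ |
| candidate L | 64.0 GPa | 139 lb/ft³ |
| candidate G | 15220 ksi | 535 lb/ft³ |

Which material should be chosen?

After converting to SI:
  candidate V: E = 443.1 GPa, ρ = 3140 kg/m³
  candidate Y: E = 115.0 GPa, ρ = 8940 kg/m³
  candidate L: E = 64.00 GPa, ρ = 2227 kg/m³
  candidate G: E = 104.9 GPa, ρ = 8570 kg/m³
  candidate V: M = 6.70×10⁻³
  candidate L: M = 3.59×10⁻³
  candidate Y: M = 1.20×10⁻³
  candidate G: M = 1.20×10⁻³
Candidate V ranks first.

candidate V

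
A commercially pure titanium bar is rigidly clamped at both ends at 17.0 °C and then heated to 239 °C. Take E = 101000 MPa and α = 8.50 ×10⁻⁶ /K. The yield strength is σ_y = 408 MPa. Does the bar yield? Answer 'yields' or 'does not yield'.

does not yield

E = 101000 MPa = 101.0 GPa.
ΔT = 222.0 K. Constrained thermal stress σ = E·α·ΔT = 101.0×10³ MPa × 8.50×10⁻⁶ × 222.0 = 191 MPa (compressive).
Compare to σ_y = 408 MPa: σ < σ_y, so it does not yield.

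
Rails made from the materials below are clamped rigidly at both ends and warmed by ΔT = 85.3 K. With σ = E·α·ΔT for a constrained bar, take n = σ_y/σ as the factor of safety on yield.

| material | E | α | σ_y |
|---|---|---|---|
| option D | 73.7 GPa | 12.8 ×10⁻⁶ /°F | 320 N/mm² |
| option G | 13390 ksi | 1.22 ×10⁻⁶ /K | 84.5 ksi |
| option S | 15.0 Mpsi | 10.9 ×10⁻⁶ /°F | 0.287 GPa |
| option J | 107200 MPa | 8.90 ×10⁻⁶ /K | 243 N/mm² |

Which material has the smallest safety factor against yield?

option S

Per material, after unit conversion:
  option D: E = 73.70, α = 23.0, σ_y = 320.0 → σ = 145 MPa, n = 2.21
  option G: E = 92.32, α = 1.22, σ_y = 582.6 → σ = 9.61 MPa, n = 60.6
  option S: E = 103.4, α = 19.6, σ_y = 287.0 → σ = 173 MPa, n = 1.66
  option J: E = 107.2, α = 8.90, σ_y = 243.0 → σ = 81.4 MPa, n = 2.99
The minimum is option S at n = 1.66.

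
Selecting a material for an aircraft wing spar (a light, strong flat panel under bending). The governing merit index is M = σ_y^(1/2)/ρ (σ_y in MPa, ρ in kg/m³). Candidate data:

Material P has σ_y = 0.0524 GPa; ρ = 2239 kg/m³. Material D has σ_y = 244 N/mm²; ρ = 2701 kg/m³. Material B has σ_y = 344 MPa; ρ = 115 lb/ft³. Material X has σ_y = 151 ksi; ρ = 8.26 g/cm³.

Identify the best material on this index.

material B

Putting every candidate on a common basis:
  material P: σ_y = 52.40 MPa, ρ = 2239 kg/m³
  material D: σ_y = 244.0 MPa, ρ = 2701 kg/m³
  material B: σ_y = 344.0 MPa, ρ = 1842 kg/m³
  material X: σ_y = 1041 MPa, ρ = 8260 kg/m³
  material B: M = 10.1×10⁻³
  material D: M = 5.78×10⁻³
  material X: M = 3.91×10⁻³
  material P: M = 3.23×10⁻³
The maximum is for material B.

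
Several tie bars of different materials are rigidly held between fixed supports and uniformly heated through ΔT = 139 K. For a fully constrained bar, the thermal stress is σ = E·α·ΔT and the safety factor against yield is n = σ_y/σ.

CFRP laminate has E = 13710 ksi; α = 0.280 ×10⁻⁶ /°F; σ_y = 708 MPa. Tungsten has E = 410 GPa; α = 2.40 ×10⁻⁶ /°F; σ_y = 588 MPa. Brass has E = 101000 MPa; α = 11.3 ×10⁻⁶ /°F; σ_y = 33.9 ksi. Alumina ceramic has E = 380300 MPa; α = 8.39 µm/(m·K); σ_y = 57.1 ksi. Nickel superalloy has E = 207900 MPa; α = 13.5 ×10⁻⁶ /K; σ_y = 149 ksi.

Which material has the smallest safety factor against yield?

brass

Converting E to GPa, α to ×10⁻⁶/K, σ_y to MPa, then σ and n for each:
  CFRP laminate: E = 94.53, α = 0.504, σ_y = 708.0 → σ = 6.62 MPa, n = 107
  tungsten: E = 410.0, α = 4.32, σ_y = 588.0 → σ = 246 MPa, n = 2.39
  brass: E = 101.0, α = 20.3, σ_y = 233.7 → σ = 286 MPa, n = 0.819
  alumina ceramic: E = 380.3, α = 8.39, σ_y = 393.7 → σ = 444 MPa, n = 0.888
  nickel superalloy: E = 207.9, α = 13.5, σ_y = 1027 → σ = 390 MPa, n = 2.63
Smallest n: brass with n = 0.819.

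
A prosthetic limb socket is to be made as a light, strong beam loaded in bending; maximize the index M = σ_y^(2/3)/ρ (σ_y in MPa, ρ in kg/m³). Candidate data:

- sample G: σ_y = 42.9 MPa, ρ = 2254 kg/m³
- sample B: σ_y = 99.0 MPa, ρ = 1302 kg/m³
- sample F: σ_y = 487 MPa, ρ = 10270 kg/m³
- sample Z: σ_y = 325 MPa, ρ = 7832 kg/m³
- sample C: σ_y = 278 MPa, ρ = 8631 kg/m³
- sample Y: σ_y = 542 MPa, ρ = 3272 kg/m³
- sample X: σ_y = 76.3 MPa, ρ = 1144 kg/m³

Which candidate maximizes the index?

Evaluate M for each candidate:
  sample Y: M = 20.3×10⁻³
  sample B: M = 16.4×10⁻³
  sample X: M = 15.7×10⁻³
  sample Z: M = 6.04×10⁻³
  sample F: M = 6.03×10⁻³
  sample G: M = 5.44×10⁻³
  sample C: M = 4.94×10⁻³
The maximum is for sample Y.

sample Y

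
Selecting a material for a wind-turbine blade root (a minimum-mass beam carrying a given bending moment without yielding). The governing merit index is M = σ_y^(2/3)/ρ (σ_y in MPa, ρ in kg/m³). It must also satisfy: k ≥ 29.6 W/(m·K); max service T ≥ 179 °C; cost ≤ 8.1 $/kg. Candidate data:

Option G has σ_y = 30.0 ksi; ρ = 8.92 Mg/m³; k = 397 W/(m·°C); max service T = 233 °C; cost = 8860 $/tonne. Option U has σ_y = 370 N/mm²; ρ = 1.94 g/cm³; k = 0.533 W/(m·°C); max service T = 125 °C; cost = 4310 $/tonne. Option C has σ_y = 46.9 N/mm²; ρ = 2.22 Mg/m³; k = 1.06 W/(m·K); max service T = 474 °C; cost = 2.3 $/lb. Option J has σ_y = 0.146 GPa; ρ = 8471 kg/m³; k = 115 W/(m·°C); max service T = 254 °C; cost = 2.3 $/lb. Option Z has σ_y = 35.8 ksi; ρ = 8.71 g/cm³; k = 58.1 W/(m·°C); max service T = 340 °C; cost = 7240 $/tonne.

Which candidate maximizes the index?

Screen on constraints: k ≥ 29.6 W/(m·K); max service T ≥ 179 °C; cost ≤ 8.1 $/kg. Survivors: option J, option Z.
Normalizing units and computing the index:
  option J: σ_y = 146.0 MPa, ρ = 8471 kg/m³
  option Z: σ_y = 246.8 MPa, ρ = 8710 kg/m³
  option Z: M = 4.52×10⁻³
  option J: M = 3.27×10⁻³
Highest index: option Z.

option Z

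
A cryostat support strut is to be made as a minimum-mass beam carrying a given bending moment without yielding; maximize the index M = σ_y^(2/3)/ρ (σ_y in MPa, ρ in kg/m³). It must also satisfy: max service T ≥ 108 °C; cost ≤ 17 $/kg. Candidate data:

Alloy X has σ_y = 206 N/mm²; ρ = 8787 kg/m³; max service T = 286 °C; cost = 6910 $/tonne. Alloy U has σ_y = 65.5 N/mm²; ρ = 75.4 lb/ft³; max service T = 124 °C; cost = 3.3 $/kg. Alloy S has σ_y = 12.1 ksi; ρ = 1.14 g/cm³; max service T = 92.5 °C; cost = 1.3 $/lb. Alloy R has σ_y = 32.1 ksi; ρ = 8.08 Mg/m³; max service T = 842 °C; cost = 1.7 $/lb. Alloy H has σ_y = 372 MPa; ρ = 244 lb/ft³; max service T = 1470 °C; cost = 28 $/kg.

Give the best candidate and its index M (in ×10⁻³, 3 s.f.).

alloy U, M = 13.5×10⁻³

Screen on constraints: max service T ≥ 108 °C; cost ≤ 17 $/kg. Survivors: alloy X, alloy U, alloy R.
Normalizing units and computing the index:
  alloy X: σ_y = 206.0 MPa, ρ = 8787 kg/m³
  alloy U: σ_y = 65.50 MPa, ρ = 1208 kg/m³
  alloy R: σ_y = 221.3 MPa, ρ = 8080 kg/m³
  alloy U: M = 13.5×10⁻³
  alloy R: M = 4.53×10⁻³
  alloy X: M = 3.97×10⁻³
Alloy U ranks first.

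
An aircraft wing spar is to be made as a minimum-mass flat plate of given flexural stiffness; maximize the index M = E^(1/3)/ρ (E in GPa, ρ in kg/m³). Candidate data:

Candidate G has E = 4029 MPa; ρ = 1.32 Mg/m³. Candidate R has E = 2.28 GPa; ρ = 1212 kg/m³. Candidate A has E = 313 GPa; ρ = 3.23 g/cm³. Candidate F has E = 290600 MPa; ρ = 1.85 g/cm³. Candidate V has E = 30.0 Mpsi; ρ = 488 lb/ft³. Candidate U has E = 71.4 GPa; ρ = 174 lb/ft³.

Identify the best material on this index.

Normalizing units and computing the index:
  candidate G: E = 4.029 GPa, ρ = 1320 kg/m³
  candidate R: E = 2.280 GPa, ρ = 1212 kg/m³
  candidate A: E = 313.0 GPa, ρ = 3230 kg/m³
  candidate F: E = 290.6 GPa, ρ = 1850 kg/m³
  candidate V: E = 206.8 GPa, ρ = 7817 kg/m³
  candidate U: E = 71.40 GPa, ρ = 2787 kg/m³
  candidate F: M = 3.58×10⁻³
  candidate A: M = 2.10×10⁻³
  candidate U: M = 1.49×10⁻³
  candidate G: M = 1.21×10⁻³
  candidate R: M = 1.09×10⁻³
  candidate V: M = 0.757×10⁻³
Candidate F ranks first.

candidate F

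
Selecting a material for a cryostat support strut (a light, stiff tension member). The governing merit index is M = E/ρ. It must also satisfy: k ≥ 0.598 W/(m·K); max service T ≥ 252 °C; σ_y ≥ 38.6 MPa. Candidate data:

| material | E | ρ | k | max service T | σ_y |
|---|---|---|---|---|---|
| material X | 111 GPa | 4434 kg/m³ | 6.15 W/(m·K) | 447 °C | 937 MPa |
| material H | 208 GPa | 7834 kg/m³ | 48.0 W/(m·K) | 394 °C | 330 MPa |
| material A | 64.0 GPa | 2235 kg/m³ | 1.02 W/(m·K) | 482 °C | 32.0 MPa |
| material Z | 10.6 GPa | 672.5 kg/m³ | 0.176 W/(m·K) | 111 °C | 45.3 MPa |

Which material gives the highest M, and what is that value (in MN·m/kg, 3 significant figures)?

Screen on constraints: k ≥ 0.598 W/(m·K); max service T ≥ 252 °C; σ_y ≥ 38.6 MPa. Survivors: material X, material H.
Evaluate M for each candidate:
  material H: M = 26.6 MN·m/kg
  material X: M = 25.0 MN·m/kg
Material H ranks first.

material H, M = 26.6 MN·m/kg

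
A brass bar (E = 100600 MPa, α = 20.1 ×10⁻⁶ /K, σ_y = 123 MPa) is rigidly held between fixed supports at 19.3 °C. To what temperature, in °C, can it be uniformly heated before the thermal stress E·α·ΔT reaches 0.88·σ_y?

72.8 °C

E = 100600 MPa = 100.6 GPa.
E·α·ΔT = 108.2 MPa ⇒ ΔT = 108.2 / (100.6×10³ × 20.1×10⁻⁶) = 53.53 K.
T = 19.3 + 53.53 = 72.83 °C.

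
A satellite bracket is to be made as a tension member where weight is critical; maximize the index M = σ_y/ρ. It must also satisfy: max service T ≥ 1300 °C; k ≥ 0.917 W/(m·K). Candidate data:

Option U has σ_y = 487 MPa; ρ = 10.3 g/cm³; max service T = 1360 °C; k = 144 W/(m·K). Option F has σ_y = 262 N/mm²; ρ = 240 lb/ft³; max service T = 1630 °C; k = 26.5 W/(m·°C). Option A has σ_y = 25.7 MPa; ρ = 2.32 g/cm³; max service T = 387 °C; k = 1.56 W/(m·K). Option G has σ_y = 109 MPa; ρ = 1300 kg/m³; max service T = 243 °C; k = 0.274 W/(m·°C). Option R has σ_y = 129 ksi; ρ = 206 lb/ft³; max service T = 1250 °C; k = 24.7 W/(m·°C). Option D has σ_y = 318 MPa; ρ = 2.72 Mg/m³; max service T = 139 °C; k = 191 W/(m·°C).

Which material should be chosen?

option F

Screen on constraints: max service T ≥ 1300 °C; k ≥ 0.917 W/(m·K). Survivors: option U, option F.
In SI units:
  option U: σ_y = 487.0 MPa, ρ = 10300 kg/m³
  option F: σ_y = 262.0 MPa, ρ = 3844 kg/m³
  option F: M = 68.2 kN·m/kg
  option U: M = 47.3 kN·m/kg
Option F ranks first.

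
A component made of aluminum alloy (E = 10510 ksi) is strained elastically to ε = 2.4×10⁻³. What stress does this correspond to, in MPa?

174 MPa

E = 10510 ksi = 72.46 GPa.
σ = E·ε = 72460 MPa × 2.4×10⁻³ = 174 MPa.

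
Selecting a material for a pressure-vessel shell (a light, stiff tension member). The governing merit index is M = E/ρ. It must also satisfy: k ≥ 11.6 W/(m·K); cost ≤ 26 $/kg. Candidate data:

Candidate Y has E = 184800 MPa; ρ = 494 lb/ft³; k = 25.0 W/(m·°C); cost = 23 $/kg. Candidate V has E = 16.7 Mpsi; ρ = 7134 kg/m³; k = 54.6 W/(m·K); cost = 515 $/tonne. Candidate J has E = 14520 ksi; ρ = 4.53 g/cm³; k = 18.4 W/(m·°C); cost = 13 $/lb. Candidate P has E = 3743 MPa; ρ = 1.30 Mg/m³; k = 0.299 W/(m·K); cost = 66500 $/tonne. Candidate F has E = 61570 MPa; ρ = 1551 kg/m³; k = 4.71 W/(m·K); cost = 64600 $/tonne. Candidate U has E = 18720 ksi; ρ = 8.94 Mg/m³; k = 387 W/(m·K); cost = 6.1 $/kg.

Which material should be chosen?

candidate Y

Screen on constraints: k ≥ 11.6 W/(m·K); cost ≤ 26 $/kg. Survivors: candidate Y, candidate V, candidate U.
Convert each candidate to consistent units, then evaluate M:
  candidate Y: E = 184.8 GPa, ρ = 7913 kg/m³
  candidate V: E = 115.1 GPa, ρ = 7134 kg/m³
  candidate U: E = 129.1 GPa, ρ = 8940 kg/m³
  candidate Y: M = 23.4 MN·m/kg
  candidate V: M = 16.1 MN·m/kg
  candidate U: M = 14.4 MN·m/kg
Candidate Y has the largest M.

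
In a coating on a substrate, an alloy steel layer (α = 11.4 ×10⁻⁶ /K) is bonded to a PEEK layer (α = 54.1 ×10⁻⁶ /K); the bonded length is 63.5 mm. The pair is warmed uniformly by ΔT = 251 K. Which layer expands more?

α(alloy steel) = 11.4×10⁻⁶/K vs α(PEEK) = 54.1×10⁻⁶/K.
Higher α expands more for the same ΔT: PEEK.

PEEK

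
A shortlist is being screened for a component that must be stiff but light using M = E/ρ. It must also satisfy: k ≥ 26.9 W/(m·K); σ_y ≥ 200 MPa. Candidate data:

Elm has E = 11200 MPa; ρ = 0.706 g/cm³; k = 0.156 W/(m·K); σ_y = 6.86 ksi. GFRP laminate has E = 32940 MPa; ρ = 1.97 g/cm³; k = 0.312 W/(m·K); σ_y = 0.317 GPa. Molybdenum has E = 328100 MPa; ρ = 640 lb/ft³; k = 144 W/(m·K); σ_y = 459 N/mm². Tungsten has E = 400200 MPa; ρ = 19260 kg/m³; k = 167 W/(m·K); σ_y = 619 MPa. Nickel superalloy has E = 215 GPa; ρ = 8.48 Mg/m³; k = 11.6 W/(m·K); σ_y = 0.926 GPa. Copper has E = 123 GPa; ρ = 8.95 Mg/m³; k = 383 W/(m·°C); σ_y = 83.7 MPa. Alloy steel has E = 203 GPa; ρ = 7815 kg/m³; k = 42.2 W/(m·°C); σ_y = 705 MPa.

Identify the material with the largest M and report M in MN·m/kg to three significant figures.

molybdenum, M = 32.0 MN·m/kg

Screen on constraints: k ≥ 26.9 W/(m·K); σ_y ≥ 200 MPa. Survivors: molybdenum, tungsten, alloy steel.
Normalizing units and computing the index:
  molybdenum: E = 328.1 GPa, ρ = 10250 kg/m³
  tungsten: E = 400.2 GPa, ρ = 19260 kg/m³
  alloy steel: E = 203.0 GPa, ρ = 7815 kg/m³
  molybdenum: M = 32.0 MN·m/kg
  alloy steel: M = 26.0 MN·m/kg
  tungsten: M = 20.8 MN·m/kg
Highest index: molybdenum.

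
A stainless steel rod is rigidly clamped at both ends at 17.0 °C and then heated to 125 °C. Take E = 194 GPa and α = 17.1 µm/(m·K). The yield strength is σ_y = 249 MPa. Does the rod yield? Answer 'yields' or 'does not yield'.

yields

ΔT = 108.0 K. Constrained thermal stress σ = E·α·ΔT = 194.0×10³ MPa × 17.1×10⁻⁶ × 108.0 = 358 MPa (compressive).
Compare to σ_y = 249 MPa: σ ≥ σ_y, so it yields.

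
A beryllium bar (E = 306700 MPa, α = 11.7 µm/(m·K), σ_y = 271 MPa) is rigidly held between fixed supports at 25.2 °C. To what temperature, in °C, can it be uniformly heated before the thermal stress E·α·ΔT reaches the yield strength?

101 °C

E = 306700 MPa = 306.7 GPa.
E·α·ΔT = 271.0 MPa ⇒ ΔT = 271.0 / (306.7×10³ × 11.7×10⁻⁶) = 75.52 K.
T = 25.2 + 75.52 = 100.7 °C.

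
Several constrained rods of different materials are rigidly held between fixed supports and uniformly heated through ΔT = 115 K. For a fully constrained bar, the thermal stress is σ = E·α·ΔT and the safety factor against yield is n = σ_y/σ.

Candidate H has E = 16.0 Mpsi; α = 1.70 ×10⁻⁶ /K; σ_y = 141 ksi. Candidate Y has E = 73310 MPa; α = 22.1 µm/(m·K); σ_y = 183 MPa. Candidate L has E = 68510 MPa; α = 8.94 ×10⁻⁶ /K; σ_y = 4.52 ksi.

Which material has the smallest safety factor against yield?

candidate L

In consistent units (E in GPa, α in ×10⁻⁶/K, σ_y in MPa):
  candidate H: E = 110.3, α = 1.70, σ_y = 972.2 → σ = 21.6 MPa, n = 45.1
  candidate Y: E = 73.31, α = 22.1, σ_y = 183.0 → σ = 186 MPa, n = 0.982
  candidate L: E = 68.51, α = 8.94, σ_y = 31.16 → σ = 70.4 MPa, n = 0.442
The minimum is candidate L at n = 0.442.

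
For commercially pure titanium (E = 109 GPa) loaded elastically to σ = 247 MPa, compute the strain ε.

ε = σ/E = 247 / 109000 = 2.27×10⁻³.

2.27×10⁻³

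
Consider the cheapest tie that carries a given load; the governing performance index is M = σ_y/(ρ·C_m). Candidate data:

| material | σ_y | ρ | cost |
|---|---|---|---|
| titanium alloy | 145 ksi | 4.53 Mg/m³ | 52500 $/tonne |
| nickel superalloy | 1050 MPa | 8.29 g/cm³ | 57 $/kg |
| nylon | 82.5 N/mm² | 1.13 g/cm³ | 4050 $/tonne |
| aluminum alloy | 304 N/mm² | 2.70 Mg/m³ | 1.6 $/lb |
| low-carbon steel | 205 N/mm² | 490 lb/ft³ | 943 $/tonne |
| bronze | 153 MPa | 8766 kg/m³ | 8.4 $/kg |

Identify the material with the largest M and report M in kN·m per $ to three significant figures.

aluminum alloy, M = 31.9 kN·m per $

Putting every candidate on a common basis:
  titanium alloy: σ_y = 999.7 MPa, ρ = 4530 kg/m³, cost = 52.50 $/kg
  nickel superalloy: σ_y = 1050 MPa, ρ = 8290 kg/m³, cost = 57.00 $/kg
  nylon: σ_y = 82.50 MPa, ρ = 1130 kg/m³, cost = 4.050 $/kg
  aluminum alloy: σ_y = 304.0 MPa, ρ = 2700 kg/m³, cost = 3.527 $/kg
  low-carbon steel: σ_y = 205.0 MPa, ρ = 7849 kg/m³, cost = 0.9430 $/kg
  bronze: σ_y = 153.0 MPa, ρ = 8766 kg/m³, cost = 8.400 $/kg
  aluminum alloy: M = 31.9 kN·m per $
  low-carbon steel: M = 27.7 kN·m per $
  nylon: M = 18.0 kN·m per $
  titanium alloy: M = 4.20 kN·m per $
  nickel superalloy: M = 2.22 kN·m per $
  bronze: M = 2.08 kN·m per $
Highest index: aluminum alloy.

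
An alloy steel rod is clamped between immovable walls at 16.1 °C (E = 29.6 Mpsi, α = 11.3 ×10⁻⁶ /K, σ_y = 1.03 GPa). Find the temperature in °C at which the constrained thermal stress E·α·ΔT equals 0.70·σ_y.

E = 29.6 Mpsi = 204.1 GPa.
σ_y = 1.03 GPa = 1030 MPa.
E·α·ΔT = 721.0 MPa ⇒ ΔT = 721.0 / (204.1×10³ × 11.3×10⁻⁶) = 312.6 K.
T = 16.1 + 312.6 = 328.7 °C.

329 °C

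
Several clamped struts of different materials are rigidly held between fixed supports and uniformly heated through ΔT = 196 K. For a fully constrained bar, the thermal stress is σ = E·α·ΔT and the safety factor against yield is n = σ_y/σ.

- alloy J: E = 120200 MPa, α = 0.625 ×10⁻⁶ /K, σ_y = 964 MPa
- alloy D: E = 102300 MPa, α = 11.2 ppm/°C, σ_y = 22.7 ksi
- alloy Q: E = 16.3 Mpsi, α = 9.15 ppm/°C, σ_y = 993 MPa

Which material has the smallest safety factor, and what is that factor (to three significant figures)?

Per material, after unit conversion:
  alloy J: E = 120.2, α = 0.625, σ_y = 964.0 → σ = 14.7 MPa, n = 65.5
  alloy D: E = 102.3, α = 11.2, σ_y = 156.5 → σ = 225 MPa, n = 0.697
  alloy Q: E = 112.4, α = 9.15, σ_y = 993.0 → σ = 202 MPa, n = 4.93
Smallest n: alloy D with n = 0.697.

alloy D, n = 0.697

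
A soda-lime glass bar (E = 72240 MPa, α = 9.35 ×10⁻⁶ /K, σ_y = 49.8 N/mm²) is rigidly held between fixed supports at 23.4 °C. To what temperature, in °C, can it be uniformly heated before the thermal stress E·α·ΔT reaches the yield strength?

E = 72240 MPa = 72.24 GPa.
σ_y = 49.8 N/mm² = 49.80 MPa.
E·α·ΔT = 49.80 MPa ⇒ ΔT = 49.80 / (72.24×10³ × 9.35×10⁻⁶) = 73.73 K.
T = 23.4 + 73.73 = 97.13 °C.

97.1 °C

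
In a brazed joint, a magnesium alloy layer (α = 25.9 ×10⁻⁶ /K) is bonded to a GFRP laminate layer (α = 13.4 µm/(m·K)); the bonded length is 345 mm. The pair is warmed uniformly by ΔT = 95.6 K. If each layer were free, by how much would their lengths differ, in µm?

Δα = |25.9 − 13.4|×10⁻⁶/K = 12.5×10⁻⁶/K.
ΔL_mismatch = Δα·L·ΔT = 12.5×10⁻⁶ × 345.0 mm × 95.6 K = 412 µm.

412 µm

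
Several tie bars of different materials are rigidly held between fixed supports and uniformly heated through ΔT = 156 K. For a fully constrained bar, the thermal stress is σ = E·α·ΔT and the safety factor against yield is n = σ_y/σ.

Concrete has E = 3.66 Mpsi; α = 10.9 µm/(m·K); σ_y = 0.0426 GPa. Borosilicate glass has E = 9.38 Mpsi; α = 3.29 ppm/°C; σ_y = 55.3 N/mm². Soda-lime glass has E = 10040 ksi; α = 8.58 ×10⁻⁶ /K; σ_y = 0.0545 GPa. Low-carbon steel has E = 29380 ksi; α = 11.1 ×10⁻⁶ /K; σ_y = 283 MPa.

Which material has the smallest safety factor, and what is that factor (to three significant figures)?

In consistent units (E in GPa, α in ×10⁻⁶/K, σ_y in MPa):
  concrete: E = 25.23, α = 10.9, σ_y = 42.60 → σ = 42.9 MPa, n = 0.993
  borosilicate glass: E = 64.67, α = 3.29, σ_y = 55.30 → σ = 33.2 MPa, n = 1.67
  soda-lime glass: E = 69.22, α = 8.58, σ_y = 54.50 → σ = 92.7 MPa, n = 0.588
  low-carbon steel: E = 202.6, α = 11.1, σ_y = 283.0 → σ = 351 MPa, n = 0.807
The minimum is soda-lime glass at n = 0.588.

soda-lime glass, n = 0.588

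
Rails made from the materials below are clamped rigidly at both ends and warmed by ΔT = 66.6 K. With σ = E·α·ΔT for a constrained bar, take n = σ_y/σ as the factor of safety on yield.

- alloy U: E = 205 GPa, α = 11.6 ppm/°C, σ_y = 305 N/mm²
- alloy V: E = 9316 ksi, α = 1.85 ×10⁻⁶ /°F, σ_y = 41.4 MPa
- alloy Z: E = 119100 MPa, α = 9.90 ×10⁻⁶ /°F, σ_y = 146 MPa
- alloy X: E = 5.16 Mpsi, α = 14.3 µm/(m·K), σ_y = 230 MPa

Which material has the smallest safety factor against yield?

alloy Z

With everything in SI (GPa, ×10⁻⁶/K, MPa):
  alloy U: E = 205.0, α = 11.6, σ_y = 305.0 → σ = 158 MPa, n = 1.93
  alloy V: E = 64.23, α = 3.33, σ_y = 41.40 → σ = 14.2 MPa, n = 2.91
  alloy Z: E = 119.1, α = 17.8, σ_y = 146.0 → σ = 141 MPa, n = 1.03
  alloy X: E = 35.58, α = 14.3, σ_y = 230.0 → σ = 33.9 MPa, n = 6.79
Alloy Z has the lowest safety factor, n = 1.03.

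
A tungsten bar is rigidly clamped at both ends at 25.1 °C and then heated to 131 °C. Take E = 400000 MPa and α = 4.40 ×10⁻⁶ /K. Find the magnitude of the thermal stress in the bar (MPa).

E = 400000 MPa = 400.0 GPa.
ΔT = 105.9 K. Constrained thermal stress σ = E·α·ΔT = 400.0×10³ MPa × 4.40×10⁻⁶ × 105.9 = 186 MPa (compressive).

186 MPa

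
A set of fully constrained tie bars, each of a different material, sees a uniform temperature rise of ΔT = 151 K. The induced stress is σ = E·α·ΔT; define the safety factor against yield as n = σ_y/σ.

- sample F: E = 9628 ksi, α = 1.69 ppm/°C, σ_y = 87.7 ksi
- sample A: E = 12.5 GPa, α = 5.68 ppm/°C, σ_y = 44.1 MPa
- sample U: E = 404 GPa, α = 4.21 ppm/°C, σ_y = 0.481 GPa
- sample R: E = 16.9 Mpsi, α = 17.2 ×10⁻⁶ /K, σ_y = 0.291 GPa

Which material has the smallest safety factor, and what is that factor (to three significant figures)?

sample R, n = 0.962

With everything in SI (GPa, ×10⁻⁶/K, MPa):
  sample F: E = 66.38, α = 1.69, σ_y = 604.7 → σ = 16.9 MPa, n = 35.7
  sample A: E = 12.50, α = 5.68, σ_y = 44.10 → σ = 10.7 MPa, n = 4.11
  sample U: E = 404.0, α = 4.21, σ_y = 481.0 → σ = 257 MPa, n = 1.87
  sample R: E = 116.5, α = 17.2, σ_y = 291.0 → σ = 303 MPa, n = 0.962
The minimum is sample R at n = 0.962.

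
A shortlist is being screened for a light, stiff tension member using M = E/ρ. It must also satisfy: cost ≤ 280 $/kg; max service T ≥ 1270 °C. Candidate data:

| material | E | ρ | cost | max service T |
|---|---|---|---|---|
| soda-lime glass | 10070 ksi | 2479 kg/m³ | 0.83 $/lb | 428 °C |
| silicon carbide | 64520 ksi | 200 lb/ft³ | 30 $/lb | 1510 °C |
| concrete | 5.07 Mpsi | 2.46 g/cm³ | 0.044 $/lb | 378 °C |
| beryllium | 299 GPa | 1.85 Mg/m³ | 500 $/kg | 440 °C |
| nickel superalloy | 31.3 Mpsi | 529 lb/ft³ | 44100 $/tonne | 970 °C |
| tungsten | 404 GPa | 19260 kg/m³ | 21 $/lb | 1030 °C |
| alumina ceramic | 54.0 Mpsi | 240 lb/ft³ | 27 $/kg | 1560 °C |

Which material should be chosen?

Screen on constraints: cost ≤ 280 $/kg; max service T ≥ 1270 °C. Survivors: silicon carbide, alumina ceramic.
Convert each candidate to consistent units, then evaluate M:
  silicon carbide: E = 444.8 GPa, ρ = 3204 kg/m³
  alumina ceramic: E = 372.3 GPa, ρ = 3844 kg/m³
  silicon carbide: M = 139 MN·m/kg
  alumina ceramic: M = 96.8 MN·m/kg
Highest index: silicon carbide.

silicon carbide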